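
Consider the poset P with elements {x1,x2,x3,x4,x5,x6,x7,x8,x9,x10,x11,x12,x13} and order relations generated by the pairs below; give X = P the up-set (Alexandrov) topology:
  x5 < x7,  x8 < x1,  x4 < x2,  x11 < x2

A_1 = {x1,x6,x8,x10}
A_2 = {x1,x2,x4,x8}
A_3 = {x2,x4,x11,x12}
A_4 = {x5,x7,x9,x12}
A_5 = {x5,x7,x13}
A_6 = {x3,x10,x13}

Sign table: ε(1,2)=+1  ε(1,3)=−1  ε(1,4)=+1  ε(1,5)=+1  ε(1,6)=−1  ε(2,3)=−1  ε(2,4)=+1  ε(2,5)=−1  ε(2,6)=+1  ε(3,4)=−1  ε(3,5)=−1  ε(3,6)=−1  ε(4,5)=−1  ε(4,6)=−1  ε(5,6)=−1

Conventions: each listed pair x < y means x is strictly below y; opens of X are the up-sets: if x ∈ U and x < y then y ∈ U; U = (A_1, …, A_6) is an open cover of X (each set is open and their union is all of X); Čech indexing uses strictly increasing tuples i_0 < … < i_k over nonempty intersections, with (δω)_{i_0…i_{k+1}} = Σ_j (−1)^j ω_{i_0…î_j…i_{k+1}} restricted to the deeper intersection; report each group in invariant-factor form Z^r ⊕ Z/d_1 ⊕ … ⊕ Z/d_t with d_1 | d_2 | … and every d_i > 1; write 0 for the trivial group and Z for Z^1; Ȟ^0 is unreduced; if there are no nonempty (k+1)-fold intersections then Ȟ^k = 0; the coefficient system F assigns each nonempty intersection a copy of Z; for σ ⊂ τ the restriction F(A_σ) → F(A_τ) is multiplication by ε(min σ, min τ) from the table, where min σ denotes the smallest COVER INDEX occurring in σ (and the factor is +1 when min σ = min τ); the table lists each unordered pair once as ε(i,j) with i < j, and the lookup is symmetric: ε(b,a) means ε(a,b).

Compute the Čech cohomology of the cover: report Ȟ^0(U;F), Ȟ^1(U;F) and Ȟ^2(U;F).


Ȟ^0 ≅ 0, Ȟ^1 ≅ Z/2, Ȟ^2 ≅ 0

nonempty intersections:
  A12={x1,x8} A16={x10} A23={x2,x4} A34={x12} A45={x5,x7} A56={x13}
C dims 6,6; δ0: rk 6, SNF 1^5·2
Ȟ^0: (6−6)−0=0 ⇒ 0
Ȟ^1: (6−0)−6=0 plus torsion [2] ⇒ Z/2
Ȟ^2: (0−0)−0=0 ⇒ 0


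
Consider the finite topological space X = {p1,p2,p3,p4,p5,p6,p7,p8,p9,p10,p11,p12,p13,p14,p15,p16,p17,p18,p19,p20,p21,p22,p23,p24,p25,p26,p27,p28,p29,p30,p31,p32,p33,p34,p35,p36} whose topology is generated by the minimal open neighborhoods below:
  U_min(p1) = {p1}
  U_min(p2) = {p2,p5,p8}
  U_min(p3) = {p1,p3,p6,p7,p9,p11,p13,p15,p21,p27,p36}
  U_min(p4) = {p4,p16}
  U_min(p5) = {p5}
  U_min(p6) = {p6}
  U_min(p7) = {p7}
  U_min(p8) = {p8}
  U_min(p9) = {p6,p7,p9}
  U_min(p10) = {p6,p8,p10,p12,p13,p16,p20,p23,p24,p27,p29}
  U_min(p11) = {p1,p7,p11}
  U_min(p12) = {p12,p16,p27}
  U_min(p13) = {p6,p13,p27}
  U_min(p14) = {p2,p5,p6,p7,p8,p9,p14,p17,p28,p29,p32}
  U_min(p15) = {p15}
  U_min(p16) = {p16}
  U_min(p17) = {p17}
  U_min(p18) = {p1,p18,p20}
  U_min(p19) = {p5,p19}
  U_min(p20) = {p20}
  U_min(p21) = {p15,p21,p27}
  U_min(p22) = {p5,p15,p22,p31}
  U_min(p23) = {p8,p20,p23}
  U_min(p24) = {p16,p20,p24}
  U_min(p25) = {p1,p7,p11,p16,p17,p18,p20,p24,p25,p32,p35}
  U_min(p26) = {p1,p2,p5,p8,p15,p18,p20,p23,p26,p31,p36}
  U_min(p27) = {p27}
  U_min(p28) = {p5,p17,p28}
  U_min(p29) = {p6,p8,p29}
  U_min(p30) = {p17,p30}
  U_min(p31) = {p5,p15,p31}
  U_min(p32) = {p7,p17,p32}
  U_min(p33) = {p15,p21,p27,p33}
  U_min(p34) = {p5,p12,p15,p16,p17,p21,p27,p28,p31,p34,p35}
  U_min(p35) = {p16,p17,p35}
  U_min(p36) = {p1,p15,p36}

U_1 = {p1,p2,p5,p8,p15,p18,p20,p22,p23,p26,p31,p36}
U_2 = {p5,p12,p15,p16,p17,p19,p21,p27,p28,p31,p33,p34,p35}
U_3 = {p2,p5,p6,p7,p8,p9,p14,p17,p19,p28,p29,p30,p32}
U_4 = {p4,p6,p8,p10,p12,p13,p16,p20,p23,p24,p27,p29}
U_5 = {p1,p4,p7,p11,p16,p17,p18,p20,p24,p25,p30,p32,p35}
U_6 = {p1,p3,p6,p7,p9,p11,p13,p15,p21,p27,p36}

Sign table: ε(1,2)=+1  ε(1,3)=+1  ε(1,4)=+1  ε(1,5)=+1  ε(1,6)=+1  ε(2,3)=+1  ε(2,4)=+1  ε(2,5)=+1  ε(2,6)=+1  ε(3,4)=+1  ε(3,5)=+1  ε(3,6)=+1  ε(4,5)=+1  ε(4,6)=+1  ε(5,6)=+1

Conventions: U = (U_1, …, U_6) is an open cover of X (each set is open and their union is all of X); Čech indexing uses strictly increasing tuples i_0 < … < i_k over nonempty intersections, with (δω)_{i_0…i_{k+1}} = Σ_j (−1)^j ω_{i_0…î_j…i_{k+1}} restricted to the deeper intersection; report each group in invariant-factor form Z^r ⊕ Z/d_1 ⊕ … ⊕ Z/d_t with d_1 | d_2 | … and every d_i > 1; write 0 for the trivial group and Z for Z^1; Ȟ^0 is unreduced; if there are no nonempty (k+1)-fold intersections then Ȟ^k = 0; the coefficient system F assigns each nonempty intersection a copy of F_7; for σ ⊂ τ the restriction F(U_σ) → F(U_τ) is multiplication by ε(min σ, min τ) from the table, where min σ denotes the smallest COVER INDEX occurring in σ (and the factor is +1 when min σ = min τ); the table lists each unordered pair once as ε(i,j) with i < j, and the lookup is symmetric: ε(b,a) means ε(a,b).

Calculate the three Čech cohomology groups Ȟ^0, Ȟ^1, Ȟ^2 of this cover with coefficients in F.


nonempty overlaps:
  U12={p5,p15,p31} U13={p2,p5,p8} U14={p8,p20,p23} U15={p1,p18,p20} U16={p1,p15,p36} U23={p5,p17,p19,p28} U24={p12,p16,p27} U25={p16,p17,p35} U26={p15,p21,p27} U34={p6,p8,p29} U35={p7,p17,p30,p32} U36={p6,p7,p9} U45={p4,p16,p20,p24} U46={p6,p13,p27} U56={p1,p7,p11}
  U123={p5} U126={p15} U134={p8} U145={p20} U156={p1} U235={p17} U245={p16} U246={p27} U346={p6} U356={p7}
C dims 6,15,10; δ0: rk_F7 5; δ1: rk_F7 10
degree 0: 6−5−0 = 1 → Ȟ^0 ≅ Z/7
degree 1: 15−10−5 = 0 → Ȟ^1 ≅ 0
degree 2: 10−0−10 = 0 → Ȟ^2 ≅ 0

Ȟ^0 ≅ Z/7,  Ȟ^1 ≅ 0,  Ȟ^2 ≅ 0


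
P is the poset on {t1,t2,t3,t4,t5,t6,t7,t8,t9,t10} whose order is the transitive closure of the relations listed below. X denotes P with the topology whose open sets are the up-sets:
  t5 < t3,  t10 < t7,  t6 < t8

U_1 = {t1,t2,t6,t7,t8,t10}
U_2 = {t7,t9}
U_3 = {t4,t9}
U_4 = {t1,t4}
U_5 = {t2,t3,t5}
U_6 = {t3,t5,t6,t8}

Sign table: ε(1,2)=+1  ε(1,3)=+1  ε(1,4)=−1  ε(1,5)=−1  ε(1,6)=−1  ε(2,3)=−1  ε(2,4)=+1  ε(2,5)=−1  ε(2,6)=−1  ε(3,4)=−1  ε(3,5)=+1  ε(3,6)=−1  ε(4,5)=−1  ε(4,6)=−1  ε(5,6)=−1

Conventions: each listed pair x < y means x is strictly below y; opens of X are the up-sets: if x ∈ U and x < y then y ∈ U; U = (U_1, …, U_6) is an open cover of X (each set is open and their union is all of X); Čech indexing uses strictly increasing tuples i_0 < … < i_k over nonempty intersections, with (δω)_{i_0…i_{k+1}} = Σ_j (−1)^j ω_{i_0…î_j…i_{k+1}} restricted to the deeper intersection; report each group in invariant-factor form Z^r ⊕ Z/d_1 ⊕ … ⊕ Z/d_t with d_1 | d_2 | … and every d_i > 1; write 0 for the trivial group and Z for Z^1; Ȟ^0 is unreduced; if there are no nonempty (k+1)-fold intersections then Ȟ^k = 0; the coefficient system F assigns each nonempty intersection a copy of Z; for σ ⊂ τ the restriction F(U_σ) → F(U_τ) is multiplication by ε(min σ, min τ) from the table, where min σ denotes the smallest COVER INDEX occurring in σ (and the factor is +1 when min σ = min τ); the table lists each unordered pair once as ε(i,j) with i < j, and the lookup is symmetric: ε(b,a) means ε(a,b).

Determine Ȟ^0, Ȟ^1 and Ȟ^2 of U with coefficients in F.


Ȟ^0 ≅ 0; Ȟ^1 ≅ Z ⊕ Z/2; Ȟ^2 ≅ 0

intersection data:
  U12={t7} U14={t1} U15={t2} U16={t6,t8} U23={t9} U34={t4} U56={t3,t5}
C dims 6,7; δ0: rk 6, SNF 1^5·2
Ȟ^0 = (6 − 6) − 0 = 0, so Ȟ^0 ≅ 0
Ȟ^1 = (7 − 0) − 6 = 1 plus torsion [2], so Ȟ^1 ≅ Z ⊕ Z/2
Ȟ^2 = (0 − 0) − 0 = 0, so Ȟ^2 ≅ 0


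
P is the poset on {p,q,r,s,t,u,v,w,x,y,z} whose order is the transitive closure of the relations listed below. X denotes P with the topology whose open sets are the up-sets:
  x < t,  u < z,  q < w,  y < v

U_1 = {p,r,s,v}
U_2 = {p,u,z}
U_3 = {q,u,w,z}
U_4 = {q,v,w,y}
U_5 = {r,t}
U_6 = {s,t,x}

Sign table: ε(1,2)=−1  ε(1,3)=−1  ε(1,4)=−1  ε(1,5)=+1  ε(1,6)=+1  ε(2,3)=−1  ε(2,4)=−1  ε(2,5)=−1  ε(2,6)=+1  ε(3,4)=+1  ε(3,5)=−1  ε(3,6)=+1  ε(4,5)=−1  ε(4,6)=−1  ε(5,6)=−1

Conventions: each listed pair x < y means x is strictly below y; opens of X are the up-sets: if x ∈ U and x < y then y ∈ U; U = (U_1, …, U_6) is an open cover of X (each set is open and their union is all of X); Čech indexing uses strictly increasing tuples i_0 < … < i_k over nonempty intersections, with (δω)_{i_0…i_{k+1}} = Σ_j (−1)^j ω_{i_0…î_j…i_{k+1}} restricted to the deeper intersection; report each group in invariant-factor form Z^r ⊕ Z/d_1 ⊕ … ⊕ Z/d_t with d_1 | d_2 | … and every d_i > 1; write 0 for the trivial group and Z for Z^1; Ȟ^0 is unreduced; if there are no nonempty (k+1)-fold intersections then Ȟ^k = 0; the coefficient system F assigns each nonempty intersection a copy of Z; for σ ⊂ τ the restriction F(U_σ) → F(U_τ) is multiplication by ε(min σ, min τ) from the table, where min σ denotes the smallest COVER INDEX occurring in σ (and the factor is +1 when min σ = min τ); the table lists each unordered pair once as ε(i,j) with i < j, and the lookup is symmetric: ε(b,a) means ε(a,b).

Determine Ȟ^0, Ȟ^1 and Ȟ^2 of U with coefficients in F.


Ȟ^0 ≅ 0,  Ȟ^1 ≅ Z ⊕ Z/2,  Ȟ^2 ≅ 0

nonempty overlaps:
  U12={p} U14={v} U15={r} U16={s} U23={u,z} U34={q,w} U56={t}
C dims 6,7; δ0: rk 6, SNF 1^5·2
degree 0: 6−6−0 = 0 → Ȟ^0 ≅ 0
degree 1: 7−0−6 = 1 plus torsion [2] → Ȟ^1 ≅ Z ⊕ Z/2
degree 2: 0−0−0 = 0 → Ȟ^2 ≅ 0


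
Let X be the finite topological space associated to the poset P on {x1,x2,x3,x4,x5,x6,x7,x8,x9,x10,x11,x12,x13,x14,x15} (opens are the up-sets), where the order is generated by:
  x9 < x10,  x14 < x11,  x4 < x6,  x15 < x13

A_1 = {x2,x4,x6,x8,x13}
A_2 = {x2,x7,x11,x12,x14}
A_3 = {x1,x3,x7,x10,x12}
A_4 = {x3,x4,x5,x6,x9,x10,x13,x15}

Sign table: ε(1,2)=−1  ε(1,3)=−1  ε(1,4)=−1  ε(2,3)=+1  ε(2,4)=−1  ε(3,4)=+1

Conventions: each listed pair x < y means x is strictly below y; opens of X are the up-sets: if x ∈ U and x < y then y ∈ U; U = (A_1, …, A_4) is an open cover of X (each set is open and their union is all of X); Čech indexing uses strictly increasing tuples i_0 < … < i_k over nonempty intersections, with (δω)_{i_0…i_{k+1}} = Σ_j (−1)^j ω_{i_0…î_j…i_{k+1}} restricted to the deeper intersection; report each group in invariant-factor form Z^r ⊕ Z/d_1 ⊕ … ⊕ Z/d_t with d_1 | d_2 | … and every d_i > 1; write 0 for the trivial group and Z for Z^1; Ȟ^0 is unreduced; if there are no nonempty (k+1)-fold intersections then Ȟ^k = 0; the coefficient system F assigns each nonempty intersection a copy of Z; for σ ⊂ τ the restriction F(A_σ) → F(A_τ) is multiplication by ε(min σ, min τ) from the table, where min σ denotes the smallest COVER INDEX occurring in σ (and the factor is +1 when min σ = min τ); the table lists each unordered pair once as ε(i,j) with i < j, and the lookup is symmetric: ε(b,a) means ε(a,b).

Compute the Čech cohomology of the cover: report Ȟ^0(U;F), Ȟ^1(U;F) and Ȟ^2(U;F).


Ȟ^0(U;F) ≅ Z, Ȟ^1(U;F) ≅ Z, Ȟ^2(U;F) ≅ 0

intersection data:
  A12={x2} A14={x4,x6,x13} A23={x7,x12} A34={x3,x10}
C dims 4,4; δ0: rk 3, SNF 1^3
Ȟ^0 = (4 − 3) − 0 = 1, so Ȟ^0 ≅ Z
Ȟ^1 = (4 − 0) − 3 = 1, so Ȟ^1 ≅ Z
Ȟ^2 = (0 − 0) − 0 = 0, so Ȟ^2 ≅ 0


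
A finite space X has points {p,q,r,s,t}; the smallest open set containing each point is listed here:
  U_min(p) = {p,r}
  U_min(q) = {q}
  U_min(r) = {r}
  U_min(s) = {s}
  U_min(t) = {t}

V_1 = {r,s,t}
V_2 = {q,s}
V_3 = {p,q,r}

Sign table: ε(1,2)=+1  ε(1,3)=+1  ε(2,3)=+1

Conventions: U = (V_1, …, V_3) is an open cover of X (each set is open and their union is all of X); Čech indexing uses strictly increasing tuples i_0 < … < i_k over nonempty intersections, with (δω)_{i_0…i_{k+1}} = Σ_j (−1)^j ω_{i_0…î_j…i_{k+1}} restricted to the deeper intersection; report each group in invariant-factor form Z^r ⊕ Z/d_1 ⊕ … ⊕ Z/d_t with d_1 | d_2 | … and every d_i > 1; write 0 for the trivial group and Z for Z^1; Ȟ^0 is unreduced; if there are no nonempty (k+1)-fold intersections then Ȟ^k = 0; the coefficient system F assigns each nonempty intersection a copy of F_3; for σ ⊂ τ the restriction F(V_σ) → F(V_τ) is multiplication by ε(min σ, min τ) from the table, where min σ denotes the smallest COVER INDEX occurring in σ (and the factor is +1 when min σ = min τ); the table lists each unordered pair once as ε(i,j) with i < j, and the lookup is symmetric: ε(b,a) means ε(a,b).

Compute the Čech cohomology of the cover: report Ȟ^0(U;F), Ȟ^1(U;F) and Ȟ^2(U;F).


nonempty intersections:
  V12={s} V13={r} V23={q}
C dims 3,3; δ0: rk_F3 2
Ȟ^0: (3−2)−0=1 ⇒ Z/3
Ȟ^1: (3−0)−2=1 ⇒ Z/3
Ȟ^2: (0−0)−0=0 ⇒ 0

Ȟ^0 ≅ Z/3,  Ȟ^1 ≅ Z/3,  Ȟ^2 ≅ 0


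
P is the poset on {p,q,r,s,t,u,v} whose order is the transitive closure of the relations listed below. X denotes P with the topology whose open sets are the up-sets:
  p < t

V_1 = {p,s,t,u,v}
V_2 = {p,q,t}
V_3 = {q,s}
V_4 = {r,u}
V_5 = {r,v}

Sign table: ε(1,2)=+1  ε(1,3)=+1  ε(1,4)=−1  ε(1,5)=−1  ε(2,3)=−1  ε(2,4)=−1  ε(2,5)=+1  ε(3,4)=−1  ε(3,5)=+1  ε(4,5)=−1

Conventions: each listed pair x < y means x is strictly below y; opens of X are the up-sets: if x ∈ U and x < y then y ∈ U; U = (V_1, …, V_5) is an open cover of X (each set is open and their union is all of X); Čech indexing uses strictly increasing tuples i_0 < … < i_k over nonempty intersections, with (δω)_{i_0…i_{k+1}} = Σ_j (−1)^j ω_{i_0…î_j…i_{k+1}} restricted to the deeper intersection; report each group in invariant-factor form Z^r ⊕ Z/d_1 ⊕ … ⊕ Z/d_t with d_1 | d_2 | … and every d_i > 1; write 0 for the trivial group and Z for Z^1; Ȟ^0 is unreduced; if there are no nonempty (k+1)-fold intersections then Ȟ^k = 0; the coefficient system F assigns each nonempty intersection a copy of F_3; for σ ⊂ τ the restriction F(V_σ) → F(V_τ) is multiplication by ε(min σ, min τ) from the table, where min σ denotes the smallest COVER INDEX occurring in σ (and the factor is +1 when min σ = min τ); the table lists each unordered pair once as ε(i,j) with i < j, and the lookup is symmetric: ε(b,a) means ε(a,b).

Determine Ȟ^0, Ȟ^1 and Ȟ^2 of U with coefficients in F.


nonempty intersections:
  V12={p,t} V13={s} V14={u} V15={v} V23={q} V45={r}
C dims 5,6; δ0: rk_F3 5
Ȟ^0: (5−5)−0=0 ⇒ 0
Ȟ^1: (6−0)−5=1 ⇒ Z/3
Ȟ^2: (0−0)−0=0 ⇒ 0

Ȟ^0 ≅ 0, Ȟ^1 ≅ Z/3, Ȟ^2 ≅ 0


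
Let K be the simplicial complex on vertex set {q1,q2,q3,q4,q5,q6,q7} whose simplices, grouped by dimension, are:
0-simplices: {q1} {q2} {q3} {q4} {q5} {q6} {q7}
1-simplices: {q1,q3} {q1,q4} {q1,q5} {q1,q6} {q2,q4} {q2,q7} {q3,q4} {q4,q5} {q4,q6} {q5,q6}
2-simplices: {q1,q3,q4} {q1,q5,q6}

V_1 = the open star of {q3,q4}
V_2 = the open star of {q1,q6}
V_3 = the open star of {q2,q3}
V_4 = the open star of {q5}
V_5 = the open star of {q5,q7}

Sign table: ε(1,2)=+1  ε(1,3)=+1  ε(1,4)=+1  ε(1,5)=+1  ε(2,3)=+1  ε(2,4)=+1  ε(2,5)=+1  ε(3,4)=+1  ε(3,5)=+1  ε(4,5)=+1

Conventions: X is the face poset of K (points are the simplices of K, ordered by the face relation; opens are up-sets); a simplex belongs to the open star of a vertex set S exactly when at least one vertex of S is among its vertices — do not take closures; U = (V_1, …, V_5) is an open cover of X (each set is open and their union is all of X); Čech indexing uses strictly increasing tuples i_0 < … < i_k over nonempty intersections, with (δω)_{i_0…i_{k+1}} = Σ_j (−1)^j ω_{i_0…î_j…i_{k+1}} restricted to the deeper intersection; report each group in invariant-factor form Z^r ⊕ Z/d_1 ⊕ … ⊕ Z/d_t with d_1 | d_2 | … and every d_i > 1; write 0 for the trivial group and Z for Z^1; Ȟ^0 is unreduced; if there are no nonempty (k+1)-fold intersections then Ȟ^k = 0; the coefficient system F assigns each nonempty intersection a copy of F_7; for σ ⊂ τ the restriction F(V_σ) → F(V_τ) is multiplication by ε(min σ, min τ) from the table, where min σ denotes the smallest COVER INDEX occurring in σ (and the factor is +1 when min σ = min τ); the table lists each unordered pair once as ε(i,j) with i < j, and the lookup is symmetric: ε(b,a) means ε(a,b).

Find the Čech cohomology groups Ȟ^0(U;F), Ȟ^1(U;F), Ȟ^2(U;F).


Ȟ^0 = Z/7; Ȟ^1 = Z/7 ⊕ Z/7; Ȟ^2 = 0

nerve simplices:
  V1={{q3},{q4},{q1,q3},{q1,q4},{q2,q4},{q3,q4},{q4,q5},{q4,q6},{q1,q3,q4}} V2={{q1},{q6},{q1,q3},{q1,q4},{q1,q5},{q1,q6},{q4,q6},{q5,q6},{q1,q3,q4},{q1,q5,q6}} V3={{q2},{q3},{q1,q3},{q2,q4},{q2,q7},{q3,q4},{q1,q3,q4}} V4={{q5},{q1,q5},{q4,q5},{q5,q6},{q1,q5,q6}} V5={{q5},{q7},{q1,q5},{q2,q7},{q4,q5},{q5,q6},{q1,q5,q6}}
  V12={{q1,q3},{q1,q4},{q4,q6},{q1,q3,q4}} V13={{q3},{q1,q3},{q2,q4},{q3,q4},{q1,q3,q4}} V14={{q4,q5}} V15={{q4,q5}} V23={{q1,q3},{q1,q3,q4}} V24={{q1,q5},{q5,q6},{q1,q5,q6}} V25={{q1,q5},{q5,q6},{q1,q5,q6}} V35={{q2,q7}} V45={{q5},{q1,q5},{q4,q5},{q5,q6},{q1,q5,q6}}
  V123={{q1,q3},{q1,q3,q4}} V145={{q4,q5}} V245={{q1,q5},{q5,q6},{q1,q5,q6}}
C dims 5,9,3; δ0: rk_F7 4; δ1: rk_F7 3
degree 0: 5−4−0 = 1 → Ȟ^0 ≅ Z/7
degree 1: 9−3−4 = 2 → Ȟ^1 ≅ Z/7 ⊕ Z/7
degree 2: 3−0−3 = 0 → Ȟ^2 ≅ 0


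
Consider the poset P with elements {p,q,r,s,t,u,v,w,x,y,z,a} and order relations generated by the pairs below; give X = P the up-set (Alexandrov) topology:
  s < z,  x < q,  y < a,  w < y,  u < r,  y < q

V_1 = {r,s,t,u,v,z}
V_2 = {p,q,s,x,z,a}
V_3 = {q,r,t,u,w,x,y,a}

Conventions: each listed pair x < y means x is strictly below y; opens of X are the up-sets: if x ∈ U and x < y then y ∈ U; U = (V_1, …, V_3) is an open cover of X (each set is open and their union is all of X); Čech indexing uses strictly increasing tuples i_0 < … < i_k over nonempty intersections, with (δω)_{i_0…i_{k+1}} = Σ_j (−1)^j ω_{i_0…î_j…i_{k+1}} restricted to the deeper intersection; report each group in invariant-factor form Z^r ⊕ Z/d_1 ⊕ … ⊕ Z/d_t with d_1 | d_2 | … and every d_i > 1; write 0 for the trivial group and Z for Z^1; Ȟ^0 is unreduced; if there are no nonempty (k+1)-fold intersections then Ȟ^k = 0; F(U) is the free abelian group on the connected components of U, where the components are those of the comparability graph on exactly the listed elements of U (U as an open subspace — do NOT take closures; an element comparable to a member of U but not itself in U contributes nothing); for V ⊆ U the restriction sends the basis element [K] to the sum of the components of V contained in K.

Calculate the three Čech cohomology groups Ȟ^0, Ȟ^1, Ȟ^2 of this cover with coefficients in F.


nonempty intersections:
  V12={s,z} V13={r,t,u} V23={q,x,a}
components per intersection:
  V1: {r,u} {s,z} {t} {v}
  V2: {p} {q,x} {s,z} {a}
  V3: {q,w,x,y,a} {r,u} {t}
  V12: {s,z}
  V13: {r,u} {t}
  V23: {q,x} {a}
C dims 11,5; δ0: rk 5, SNF 1^5
Ȟ^0: (11−5)−0=6 ⇒ Z^6
Ȟ^1: (5−0)−5=0 ⇒ 0
Ȟ^2: (0−0)−0=0 ⇒ 0

Ȟ^0 = Z^6, Ȟ^1 = 0 and Ȟ^2 = 0


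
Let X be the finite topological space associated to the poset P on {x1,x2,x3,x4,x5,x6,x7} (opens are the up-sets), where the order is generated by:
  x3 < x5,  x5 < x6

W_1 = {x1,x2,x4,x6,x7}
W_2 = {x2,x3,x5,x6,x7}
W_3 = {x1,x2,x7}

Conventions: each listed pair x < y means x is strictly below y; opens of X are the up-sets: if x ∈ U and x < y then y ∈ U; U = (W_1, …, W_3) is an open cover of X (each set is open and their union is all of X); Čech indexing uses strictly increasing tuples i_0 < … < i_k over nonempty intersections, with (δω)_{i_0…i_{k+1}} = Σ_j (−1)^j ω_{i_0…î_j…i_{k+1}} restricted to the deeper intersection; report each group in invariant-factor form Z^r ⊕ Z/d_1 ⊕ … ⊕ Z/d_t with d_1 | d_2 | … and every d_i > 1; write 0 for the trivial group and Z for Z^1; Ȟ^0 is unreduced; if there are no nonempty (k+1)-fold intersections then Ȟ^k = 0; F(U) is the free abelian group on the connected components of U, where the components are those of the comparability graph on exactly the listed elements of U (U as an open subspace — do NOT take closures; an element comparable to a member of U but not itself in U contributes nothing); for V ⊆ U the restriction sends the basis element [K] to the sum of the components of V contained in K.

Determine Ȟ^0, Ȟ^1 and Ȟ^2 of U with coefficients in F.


intersection data:
  W12={x2,x6,x7} W13={x1,x2,x7} W23={x2,x7}
  W123={x2,x7}
components per intersection:
  W1: {x1} {x2} {x4} {x6} {x7}
  W2: {x2} {x3,x5,x6} {x7}
  W3: {x1} {x2} {x7}
  W12: {x2} {x6} {x7}
  W13: {x1} {x2} {x7}
  W23: {x2} {x7}
  W123: {x2} {x7}
C dims 11,8,2; δ0: rk 6, SNF 1^6; δ1: rk 2, SNF 1^2
Ȟ^0 = (11 − 6) − 0 = 5, so Ȟ^0 ≅ Z^5
Ȟ^1 = (8 − 2) − 6 = 0, so Ȟ^1 ≅ 0
Ȟ^2 = (2 − 0) − 2 = 0, so Ȟ^2 ≅ 0

Ȟ^0(U;F) ≅ Z^5, Ȟ^1(U;F) ≅ 0, Ȟ^2(U;F) ≅ 0


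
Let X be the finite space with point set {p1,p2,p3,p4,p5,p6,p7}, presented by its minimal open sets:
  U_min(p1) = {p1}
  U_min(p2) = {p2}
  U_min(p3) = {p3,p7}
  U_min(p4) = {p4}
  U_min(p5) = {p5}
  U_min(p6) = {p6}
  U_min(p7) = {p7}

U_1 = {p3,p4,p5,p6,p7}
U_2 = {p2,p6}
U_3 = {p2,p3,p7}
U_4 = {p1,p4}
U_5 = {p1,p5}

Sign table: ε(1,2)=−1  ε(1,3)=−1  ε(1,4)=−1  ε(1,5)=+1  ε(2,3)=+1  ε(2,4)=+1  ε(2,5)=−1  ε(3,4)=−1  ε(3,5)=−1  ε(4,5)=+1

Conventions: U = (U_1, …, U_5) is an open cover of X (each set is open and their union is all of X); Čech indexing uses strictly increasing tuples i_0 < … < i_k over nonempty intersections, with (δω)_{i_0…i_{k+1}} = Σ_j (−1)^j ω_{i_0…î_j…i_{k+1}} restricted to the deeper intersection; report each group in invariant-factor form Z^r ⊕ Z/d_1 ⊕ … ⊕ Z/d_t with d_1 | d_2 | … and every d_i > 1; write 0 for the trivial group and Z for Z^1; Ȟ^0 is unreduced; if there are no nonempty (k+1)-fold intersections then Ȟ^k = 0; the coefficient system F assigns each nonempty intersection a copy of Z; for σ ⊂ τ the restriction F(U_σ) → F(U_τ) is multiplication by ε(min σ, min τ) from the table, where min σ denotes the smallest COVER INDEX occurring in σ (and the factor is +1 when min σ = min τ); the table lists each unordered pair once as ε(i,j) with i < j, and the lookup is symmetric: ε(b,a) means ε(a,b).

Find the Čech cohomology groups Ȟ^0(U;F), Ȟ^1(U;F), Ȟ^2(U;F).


Ȟ^0 ≅ 0, Ȟ^1 ≅ Z ⊕ Z/2 and Ȟ^2 ≅ 0

nerve simplices:
  U12={p6} U13={p3,p7} U14={p4} U15={p5} U23={p2} U45={p1}
C dims 5,6; δ0: rk 5, SNF 1^4·2
degree 0: 5−5−0 = 0 → Ȟ^0 ≅ 0
degree 1: 6−0−5 = 1 plus torsion [2] → Ȟ^1 ≅ Z ⊕ Z/2
degree 2: 0−0−0 = 0 → Ȟ^2 ≅ 0


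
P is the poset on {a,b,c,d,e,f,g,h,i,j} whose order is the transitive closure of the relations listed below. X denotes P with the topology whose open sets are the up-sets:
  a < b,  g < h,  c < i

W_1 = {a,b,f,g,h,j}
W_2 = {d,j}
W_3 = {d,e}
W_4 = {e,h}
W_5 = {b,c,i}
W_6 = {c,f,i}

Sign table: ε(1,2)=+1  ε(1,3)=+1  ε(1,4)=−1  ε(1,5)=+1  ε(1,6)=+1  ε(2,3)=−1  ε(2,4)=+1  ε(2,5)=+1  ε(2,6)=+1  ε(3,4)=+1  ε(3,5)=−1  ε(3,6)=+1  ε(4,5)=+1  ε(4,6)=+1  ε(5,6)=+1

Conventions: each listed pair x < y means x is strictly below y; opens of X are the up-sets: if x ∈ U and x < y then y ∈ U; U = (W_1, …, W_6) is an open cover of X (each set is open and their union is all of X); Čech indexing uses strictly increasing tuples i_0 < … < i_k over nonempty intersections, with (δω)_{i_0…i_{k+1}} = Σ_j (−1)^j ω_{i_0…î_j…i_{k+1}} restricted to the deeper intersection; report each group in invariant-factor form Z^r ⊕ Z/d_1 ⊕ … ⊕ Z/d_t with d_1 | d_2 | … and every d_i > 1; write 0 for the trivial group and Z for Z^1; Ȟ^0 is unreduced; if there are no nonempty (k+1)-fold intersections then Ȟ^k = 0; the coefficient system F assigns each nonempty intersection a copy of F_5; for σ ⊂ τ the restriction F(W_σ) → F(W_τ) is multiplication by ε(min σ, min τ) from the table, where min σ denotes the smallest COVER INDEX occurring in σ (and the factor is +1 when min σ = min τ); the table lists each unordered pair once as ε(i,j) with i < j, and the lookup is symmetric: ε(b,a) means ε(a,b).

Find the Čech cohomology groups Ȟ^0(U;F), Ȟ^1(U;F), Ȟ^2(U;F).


cover nerve:
  W12={j} W14={h} W15={b} W16={f} W23={d} W34={e} W56={c,i}
C dims 6,7; δ0: rk_F5 5
Ȟ^0: (6−5)−0=1 ⇒ Z/5
Ȟ^1: (7−0)−5=2 ⇒ Z/5 ⊕ Z/5
Ȟ^2: (0−0)−0=0 ⇒ 0

Ȟ^0 ≅ Z/5, Ȟ^1 ≅ Z/5 ⊕ Z/5, Ȟ^2 ≅ 0


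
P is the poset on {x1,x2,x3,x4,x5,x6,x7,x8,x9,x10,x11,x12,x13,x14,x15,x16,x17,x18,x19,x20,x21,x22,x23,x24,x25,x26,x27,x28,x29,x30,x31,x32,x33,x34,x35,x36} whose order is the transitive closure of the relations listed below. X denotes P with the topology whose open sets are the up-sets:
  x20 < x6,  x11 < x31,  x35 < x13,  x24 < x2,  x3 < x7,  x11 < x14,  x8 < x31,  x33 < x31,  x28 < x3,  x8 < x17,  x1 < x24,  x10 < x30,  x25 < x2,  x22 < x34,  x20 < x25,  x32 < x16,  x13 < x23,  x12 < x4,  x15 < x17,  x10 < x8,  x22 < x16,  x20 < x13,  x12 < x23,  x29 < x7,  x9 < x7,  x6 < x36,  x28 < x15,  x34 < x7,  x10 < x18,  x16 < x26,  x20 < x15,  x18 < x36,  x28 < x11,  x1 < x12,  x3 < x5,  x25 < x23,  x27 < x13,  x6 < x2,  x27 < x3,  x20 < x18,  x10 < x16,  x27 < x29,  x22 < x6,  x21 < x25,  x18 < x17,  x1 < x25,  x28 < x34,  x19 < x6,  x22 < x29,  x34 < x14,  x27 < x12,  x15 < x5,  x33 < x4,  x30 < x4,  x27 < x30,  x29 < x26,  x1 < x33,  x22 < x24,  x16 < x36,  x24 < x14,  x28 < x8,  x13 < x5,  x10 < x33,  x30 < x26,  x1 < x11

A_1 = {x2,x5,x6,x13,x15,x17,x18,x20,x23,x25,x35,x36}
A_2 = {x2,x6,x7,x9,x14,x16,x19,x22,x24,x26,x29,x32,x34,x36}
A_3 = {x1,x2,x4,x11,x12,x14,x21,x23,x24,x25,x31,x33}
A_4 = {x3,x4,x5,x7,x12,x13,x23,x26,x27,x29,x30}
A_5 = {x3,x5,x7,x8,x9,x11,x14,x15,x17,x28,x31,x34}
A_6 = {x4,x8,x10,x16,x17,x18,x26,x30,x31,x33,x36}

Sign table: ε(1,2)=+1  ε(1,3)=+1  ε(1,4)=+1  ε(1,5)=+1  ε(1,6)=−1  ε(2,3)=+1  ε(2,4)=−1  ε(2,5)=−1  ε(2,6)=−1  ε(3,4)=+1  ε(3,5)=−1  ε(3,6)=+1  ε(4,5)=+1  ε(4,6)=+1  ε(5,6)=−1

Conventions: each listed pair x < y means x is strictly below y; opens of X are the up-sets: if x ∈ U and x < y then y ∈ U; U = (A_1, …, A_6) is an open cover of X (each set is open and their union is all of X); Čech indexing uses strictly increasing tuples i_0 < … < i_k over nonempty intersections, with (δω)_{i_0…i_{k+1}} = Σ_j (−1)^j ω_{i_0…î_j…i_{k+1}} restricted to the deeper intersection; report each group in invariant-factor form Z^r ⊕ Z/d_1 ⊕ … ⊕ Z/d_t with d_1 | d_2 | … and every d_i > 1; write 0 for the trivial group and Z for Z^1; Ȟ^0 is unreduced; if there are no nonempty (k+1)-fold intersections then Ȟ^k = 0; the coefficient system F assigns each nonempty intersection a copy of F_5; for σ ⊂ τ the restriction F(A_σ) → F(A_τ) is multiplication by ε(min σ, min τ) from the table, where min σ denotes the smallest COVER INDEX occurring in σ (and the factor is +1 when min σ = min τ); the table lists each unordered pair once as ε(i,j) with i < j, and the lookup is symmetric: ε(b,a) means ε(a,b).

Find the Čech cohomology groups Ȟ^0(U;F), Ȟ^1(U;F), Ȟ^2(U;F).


Ȟ^0(U;F) ≅ 0; Ȟ^1(U;F) ≅ 0; Ȟ^2(U;F) ≅ Z/5

intersection data:
  A12={x2,x6,x36} A13={x2,x23,x25} A14={x5,x13,x23} A15={x5,x15,x17} A16={x17,x18,x36} A23={x2,x14,x24} A24={x7,x26,x29} A25={x7,x9,x14,x34} A26={x16,x26,x36} A34={x4,x12,x23} A35={x11,x14,x31} A36={x4,x31,x33} A45={x3,x5,x7} A46={x4,x26,x30} A56={x8,x17,x31}
  A123={x2} A126={x36} A134={x23} A145={x5} A156={x17} A235={x14} A245={x7} A246={x26} A346={x4} A356={x31}
C dims 6,15,10; δ0: rk_F5 6; δ1: rk_F5 9
Ȟ^0 = (6 − 6) − 0 = 0, so Ȟ^0 ≅ 0
Ȟ^1 = (15 − 9) − 6 = 0, so Ȟ^1 ≅ 0
Ȟ^2 = (10 − 0) − 9 = 1, so Ȟ^2 ≅ Z/5


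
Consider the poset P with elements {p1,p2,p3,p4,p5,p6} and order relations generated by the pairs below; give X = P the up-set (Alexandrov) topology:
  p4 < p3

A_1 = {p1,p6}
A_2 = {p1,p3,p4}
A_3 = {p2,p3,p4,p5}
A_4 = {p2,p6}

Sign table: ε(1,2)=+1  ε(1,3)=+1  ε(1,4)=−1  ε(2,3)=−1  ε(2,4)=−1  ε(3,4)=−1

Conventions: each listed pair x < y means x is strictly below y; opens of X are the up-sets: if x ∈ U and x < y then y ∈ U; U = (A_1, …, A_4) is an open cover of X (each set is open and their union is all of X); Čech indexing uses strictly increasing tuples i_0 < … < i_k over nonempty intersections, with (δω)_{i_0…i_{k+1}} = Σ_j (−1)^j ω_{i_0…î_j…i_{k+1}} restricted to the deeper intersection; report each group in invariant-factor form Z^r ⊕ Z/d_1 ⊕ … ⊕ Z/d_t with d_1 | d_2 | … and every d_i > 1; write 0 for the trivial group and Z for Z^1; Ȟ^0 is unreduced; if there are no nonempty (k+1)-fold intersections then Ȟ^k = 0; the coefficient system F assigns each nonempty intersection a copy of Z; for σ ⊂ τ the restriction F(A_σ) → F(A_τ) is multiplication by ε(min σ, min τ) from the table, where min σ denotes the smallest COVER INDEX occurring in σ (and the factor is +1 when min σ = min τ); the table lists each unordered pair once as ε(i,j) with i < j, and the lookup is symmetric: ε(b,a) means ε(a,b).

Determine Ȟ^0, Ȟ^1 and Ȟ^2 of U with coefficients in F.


nonempty overlaps:
  A12={p1} A14={p6} A23={p3,p4} A34={p2}
C dims 4,4; δ0: rk 4, SNF 1^3·2
degree 0: 4−4−0 = 0 → Ȟ^0 ≅ 0
degree 1: 4−0−4 = 0 plus torsion [2] → Ȟ^1 ≅ Z/2
degree 2: 0−0−0 = 0 → Ȟ^2 ≅ 0

Ȟ^0 = 0; Ȟ^1 = Z/2; Ȟ^2 = 0


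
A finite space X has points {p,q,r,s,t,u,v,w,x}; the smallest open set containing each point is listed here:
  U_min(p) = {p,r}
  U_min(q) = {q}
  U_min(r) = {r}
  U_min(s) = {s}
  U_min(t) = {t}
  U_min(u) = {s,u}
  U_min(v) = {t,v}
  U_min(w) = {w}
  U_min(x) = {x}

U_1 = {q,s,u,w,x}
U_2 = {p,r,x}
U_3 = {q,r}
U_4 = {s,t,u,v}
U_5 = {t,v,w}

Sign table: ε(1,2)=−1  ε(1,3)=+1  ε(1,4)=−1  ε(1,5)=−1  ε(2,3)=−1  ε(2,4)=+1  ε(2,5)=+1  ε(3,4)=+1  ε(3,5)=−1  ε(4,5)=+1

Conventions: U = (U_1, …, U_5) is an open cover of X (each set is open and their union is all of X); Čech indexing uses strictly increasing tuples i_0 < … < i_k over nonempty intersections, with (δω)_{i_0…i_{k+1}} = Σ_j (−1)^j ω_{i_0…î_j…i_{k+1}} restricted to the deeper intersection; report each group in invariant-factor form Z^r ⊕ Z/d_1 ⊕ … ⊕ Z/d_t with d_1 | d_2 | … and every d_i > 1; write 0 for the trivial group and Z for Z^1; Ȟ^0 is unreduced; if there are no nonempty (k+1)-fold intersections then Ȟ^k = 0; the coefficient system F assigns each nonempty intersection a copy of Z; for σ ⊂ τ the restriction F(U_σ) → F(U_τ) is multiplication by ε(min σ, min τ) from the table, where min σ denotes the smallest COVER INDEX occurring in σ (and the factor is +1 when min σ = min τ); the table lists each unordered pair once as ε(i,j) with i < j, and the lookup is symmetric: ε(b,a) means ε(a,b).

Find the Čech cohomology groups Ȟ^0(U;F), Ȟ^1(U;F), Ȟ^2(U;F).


nerve simplices:
  U12={x} U13={q} U14={s,u} U15={w} U23={r} U45={t,v}
C dims 5,6; δ0: rk 4, SNF 1^4
degree 0: 5−4−0 = 1 → Ȟ^0 ≅ Z
degree 1: 6−0−4 = 2 → Ȟ^1 ≅ Z^2
degree 2: 0−0−0 = 0 → Ȟ^2 ≅ 0

Ȟ^0 = Z,  Ȟ^1 = Z^2,  Ȟ^2 = 0


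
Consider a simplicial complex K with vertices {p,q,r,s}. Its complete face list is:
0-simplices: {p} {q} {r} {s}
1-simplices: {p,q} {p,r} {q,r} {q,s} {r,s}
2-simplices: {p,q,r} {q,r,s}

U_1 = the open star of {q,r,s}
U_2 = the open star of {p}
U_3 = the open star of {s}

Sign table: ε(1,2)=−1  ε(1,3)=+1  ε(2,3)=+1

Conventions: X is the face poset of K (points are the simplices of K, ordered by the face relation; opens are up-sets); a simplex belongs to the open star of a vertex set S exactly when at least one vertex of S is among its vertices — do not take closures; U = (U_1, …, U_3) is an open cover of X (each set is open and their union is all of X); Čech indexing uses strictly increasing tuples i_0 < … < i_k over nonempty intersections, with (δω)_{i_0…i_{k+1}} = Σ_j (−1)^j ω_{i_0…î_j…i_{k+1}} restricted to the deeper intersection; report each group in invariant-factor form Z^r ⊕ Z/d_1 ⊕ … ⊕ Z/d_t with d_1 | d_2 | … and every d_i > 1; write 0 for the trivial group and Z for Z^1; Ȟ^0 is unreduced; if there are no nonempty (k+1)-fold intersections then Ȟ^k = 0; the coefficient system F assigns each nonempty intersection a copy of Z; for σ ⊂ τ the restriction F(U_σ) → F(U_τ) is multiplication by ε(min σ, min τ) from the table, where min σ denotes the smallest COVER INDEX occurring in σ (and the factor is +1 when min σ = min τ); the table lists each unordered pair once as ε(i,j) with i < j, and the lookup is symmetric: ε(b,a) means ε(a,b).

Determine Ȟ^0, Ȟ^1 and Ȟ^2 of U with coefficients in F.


nonempty intersections:
  U1={{q},{r},{s},{p,q},{p,r},{q,r},{q,s},{r,s},{p,q,r},{q,r,s}} U2={{p},{p,q},{p,r},{p,q,r}} U3={{s},{q,s},{r,s},{q,r,s}}
  U12={{p,q},{p,r},{p,q,r}} U13={{s},{q,s},{r,s},{q,r,s}}
C dims 3,2; δ0: rk 2, SNF 1^2
Ȟ^0: (3−2)−0=1 ⇒ Z
Ȟ^1: (2−0)−2=0 ⇒ 0
Ȟ^2: (0−0)−0=0 ⇒ 0

Ȟ^0 ≅ Z; Ȟ^1 ≅ 0; Ȟ^2 ≅ 0


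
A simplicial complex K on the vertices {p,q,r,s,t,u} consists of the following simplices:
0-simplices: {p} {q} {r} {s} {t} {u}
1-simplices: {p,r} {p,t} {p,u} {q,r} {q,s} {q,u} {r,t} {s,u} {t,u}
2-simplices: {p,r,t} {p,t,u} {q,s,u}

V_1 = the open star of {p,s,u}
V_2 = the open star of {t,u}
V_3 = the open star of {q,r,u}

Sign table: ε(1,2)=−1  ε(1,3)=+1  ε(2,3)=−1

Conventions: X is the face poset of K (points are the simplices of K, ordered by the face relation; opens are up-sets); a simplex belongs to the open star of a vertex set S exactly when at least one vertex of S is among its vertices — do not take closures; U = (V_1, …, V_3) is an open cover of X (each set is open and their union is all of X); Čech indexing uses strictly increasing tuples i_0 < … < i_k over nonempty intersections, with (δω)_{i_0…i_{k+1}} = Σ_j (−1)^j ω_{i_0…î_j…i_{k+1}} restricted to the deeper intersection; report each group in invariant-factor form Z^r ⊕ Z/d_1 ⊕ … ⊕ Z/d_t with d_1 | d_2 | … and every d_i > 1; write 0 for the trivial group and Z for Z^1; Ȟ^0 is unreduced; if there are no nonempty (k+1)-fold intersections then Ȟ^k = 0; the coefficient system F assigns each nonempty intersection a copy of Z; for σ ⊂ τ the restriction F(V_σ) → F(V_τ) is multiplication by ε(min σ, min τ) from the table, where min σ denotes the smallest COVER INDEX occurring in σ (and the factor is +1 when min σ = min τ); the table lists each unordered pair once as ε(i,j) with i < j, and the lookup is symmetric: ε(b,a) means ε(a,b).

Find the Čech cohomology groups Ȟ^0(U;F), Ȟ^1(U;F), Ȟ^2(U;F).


nonempty overlaps:
  V1={{p},{s},{u},{p,r},{p,t},{p,u},{q,s},{q,u},{s,u},{t,u},{p,r,t},{p,t,u},{q,s,u}} V2={{t},{u},{p,t},{p,u},{q,u},{r,t},{s,u},{t,u},{p,r,t},{p,t,u},{q,s,u}} V3={{q},{r},{u},{p,r},{p,u},{q,r},{q,s},{q,u},{r,t},{s,u},{t,u},{p,r,t},{p,t,u},{q,s,u}}
  V12={{u},{p,t},{p,u},{q,u},{s,u},{t,u},{p,r,t},{p,t,u},{q,s,u}} V13={{u},{p,r},{p,u},{q,s},{q,u},{s,u},{t,u},{p,r,t},{p,t,u},{q,s,u}} V23={{u},{p,u},{q,u},{r,t},{s,u},{t,u},{p,r,t},{p,t,u},{q,s,u}}
  V123={{u},{p,u},{q,u},{s,u},{t,u},{p,r,t},{p,t,u},{q,s,u}}
C dims 3,3,1; δ0: rk 2, SNF 1^2; δ1: rk 1, SNF 1^1
degree 0: 3−2−0 = 1 → Ȟ^0 ≅ Z
degree 1: 3−1−2 = 0 → Ȟ^1 ≅ 0
degree 2: 1−0−1 = 0 → Ȟ^2 ≅ 0

Ȟ^0 = Z, Ȟ^1 = 0 and Ȟ^2 = 0


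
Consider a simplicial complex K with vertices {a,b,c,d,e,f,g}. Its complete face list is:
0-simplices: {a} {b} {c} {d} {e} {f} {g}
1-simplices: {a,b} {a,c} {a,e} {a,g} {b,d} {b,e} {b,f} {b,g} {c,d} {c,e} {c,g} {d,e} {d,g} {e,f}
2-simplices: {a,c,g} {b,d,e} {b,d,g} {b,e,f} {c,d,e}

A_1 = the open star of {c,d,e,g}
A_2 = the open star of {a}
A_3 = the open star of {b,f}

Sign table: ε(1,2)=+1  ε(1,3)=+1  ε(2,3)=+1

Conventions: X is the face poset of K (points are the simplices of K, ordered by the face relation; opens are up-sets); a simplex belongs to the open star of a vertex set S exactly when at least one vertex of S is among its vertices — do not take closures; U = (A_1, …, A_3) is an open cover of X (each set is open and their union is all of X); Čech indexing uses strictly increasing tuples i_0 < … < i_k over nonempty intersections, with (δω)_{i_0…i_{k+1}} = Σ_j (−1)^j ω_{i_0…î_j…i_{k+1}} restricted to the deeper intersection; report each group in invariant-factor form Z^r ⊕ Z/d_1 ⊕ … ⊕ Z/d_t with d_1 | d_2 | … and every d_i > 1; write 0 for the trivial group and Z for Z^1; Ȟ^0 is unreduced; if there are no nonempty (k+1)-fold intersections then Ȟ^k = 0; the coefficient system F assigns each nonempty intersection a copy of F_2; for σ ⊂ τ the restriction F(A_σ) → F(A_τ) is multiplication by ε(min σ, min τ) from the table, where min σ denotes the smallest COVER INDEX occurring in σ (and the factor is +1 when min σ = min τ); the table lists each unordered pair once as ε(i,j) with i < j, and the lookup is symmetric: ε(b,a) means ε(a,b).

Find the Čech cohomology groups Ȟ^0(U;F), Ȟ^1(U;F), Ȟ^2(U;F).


intersection data:
  A1={{c},{d},{e},{g},{a,c},{a,e},{a,g},{b,d},{b,e},{b,g},{c,d},{c,e},{c,g},{d,e},{d,g},{e,f},{a,c,g},{b,d,e},{b,d,g},{b,e,f},{c,d,e}} A2={{a},{a,b},{a,c},{a,e},{a,g},{a,c,g}} A3={{b},{f},{a,b},{b,d},{b,e},{b,f},{b,g},{e,f},{b,d,e},{b,d,g},{b,e,f}}
  A12={{a,c},{a,e},{a,g},{a,c,g}} A13={{b,d},{b,e},{b,g},{e,f},{b,d,e},{b,d,g},{b,e,f}} A23={{a,b}}
C dims 3,3; δ0: rk_F2 2
Ȟ^0 = (3 − 2) − 0 = 1, so Ȟ^0 ≅ Z/2
Ȟ^1 = (3 − 0) − 2 = 1, so Ȟ^1 ≅ Z/2
Ȟ^2 = (0 − 0) − 0 = 0, so Ȟ^2 ≅ 0

Ȟ^0(U;F) ≅ Z/2; Ȟ^1(U;F) ≅ Z/2; Ȟ^2(U;F) ≅ 0


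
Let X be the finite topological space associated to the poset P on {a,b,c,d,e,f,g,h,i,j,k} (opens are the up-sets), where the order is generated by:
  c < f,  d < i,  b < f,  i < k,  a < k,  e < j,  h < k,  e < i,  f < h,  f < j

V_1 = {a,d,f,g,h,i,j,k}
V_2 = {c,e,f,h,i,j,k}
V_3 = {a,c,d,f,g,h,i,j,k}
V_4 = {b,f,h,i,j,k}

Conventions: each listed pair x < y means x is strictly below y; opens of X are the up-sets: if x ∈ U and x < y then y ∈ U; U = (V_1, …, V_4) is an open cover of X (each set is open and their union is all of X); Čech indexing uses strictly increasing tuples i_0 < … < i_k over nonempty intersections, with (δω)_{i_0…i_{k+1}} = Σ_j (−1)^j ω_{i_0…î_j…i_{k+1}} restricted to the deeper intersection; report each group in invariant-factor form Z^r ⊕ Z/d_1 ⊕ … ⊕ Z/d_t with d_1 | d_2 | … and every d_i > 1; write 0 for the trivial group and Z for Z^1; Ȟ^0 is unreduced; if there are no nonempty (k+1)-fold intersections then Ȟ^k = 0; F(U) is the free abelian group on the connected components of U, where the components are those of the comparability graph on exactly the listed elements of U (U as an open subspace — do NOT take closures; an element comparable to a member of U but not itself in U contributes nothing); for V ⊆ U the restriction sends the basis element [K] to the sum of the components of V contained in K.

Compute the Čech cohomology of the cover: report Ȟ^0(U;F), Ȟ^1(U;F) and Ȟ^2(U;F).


intersection data:
  V12={f,h,i,j,k} V13={a,d,f,g,h,i,j,k} V14={f,h,i,j,k} V23={c,f,h,i,j,k} V24={f,h,i,j,k} V34={f,h,i,j,k}
  V123={f,h,i,j,k} V124={f,h,i,j,k} V134={f,h,i,j,k} V234={f,h,i,j,k}
  V1234={f,h,i,j,k}
components per intersection:
  V1: {a,d,f,h,i,j,k} {g}
  V2: {c,e,f,h,i,j,k}
  V3: {a,c,d,f,h,i,j,k} {g}
  V4: {b,f,h,i,j,k}
  V12: {f,h,i,j,k}
  V13: {a,d,f,h,i,j,k} {g}
  V14: {f,h,i,j,k}
  V23: {c,f,h,i,j,k}
  V24: {f,h,i,j,k}
  V34: {f,h,i,j,k}
  V123: {f,h,i,j,k}
  V124: {f,h,i,j,k}
  V134: {f,h,i,j,k}
  V234: {f,h,i,j,k}
  V1234: {f,h,i,j,k}
C dims 6,7,4,1; δ0: rk 4, SNF 1^4; δ1: rk 3, SNF 1^3; δ2: rk 1, SNF 1^1
Ȟ^0 = (6 − 4) − 0 = 2, so Ȟ^0 ≅ Z^2
Ȟ^1 = (7 − 3) − 4 = 0, so Ȟ^1 ≅ 0
Ȟ^2 = (4 − 1) − 3 = 0, so Ȟ^2 ≅ 0

Ȟ^0(U;F) ≅ Z^2, Ȟ^1(U;F) ≅ 0 and Ȟ^2(U;F) ≅ 0


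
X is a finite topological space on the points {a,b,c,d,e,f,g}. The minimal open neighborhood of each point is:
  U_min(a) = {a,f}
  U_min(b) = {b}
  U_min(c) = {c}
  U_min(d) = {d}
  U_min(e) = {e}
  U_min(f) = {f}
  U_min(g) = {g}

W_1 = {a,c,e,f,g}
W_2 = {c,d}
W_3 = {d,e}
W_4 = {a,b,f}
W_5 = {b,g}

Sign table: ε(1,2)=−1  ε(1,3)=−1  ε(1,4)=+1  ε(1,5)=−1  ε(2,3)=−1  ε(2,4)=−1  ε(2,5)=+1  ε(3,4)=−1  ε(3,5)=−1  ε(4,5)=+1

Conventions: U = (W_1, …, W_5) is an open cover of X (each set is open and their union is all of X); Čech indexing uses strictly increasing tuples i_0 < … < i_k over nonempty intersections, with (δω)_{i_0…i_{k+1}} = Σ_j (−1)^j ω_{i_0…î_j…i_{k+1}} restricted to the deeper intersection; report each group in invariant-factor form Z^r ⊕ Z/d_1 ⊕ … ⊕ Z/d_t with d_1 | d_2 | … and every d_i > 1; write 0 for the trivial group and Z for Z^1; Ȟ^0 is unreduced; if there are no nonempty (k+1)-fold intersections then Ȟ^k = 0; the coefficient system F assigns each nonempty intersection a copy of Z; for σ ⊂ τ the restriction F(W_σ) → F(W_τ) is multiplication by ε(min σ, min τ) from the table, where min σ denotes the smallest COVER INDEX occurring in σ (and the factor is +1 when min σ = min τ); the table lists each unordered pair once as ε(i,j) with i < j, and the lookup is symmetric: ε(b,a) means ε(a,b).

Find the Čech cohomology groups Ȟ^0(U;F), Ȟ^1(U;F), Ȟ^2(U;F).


Ȟ^0(U;F) ≅ 0, Ȟ^1(U;F) ≅ Z ⊕ Z/2, Ȟ^2(U;F) ≅ 0

nonempty intersections:
  W12={c} W13={e} W14={a,f} W15={g} W23={d} W45={b}
C dims 5,6; δ0: rk 5, SNF 1^4·2
Ȟ^0: (5−5)−0=0 ⇒ 0
Ȟ^1: (6−0)−5=1 plus torsion [2] ⇒ Z ⊕ Z/2
Ȟ^2: (0−0)−0=0 ⇒ 0
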